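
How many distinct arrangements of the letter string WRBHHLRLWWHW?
12! / (4! × 2! × 1! × 3! × 2!) = 831600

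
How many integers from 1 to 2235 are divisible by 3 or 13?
⌊2235/3⌋ + ⌊2235/13⌋ - ⌊2235/39⌋ = 745 + 171 - 57 = 859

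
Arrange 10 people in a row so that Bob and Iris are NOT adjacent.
Total - adjacent = 10! - (10-1)!×2 = 3628800 - 725760 = 2903040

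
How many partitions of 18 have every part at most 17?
Let r_j(i) = number of partitions of i into parts ≤ j, for i = 0..18. r_1(i) = 1 for all i; r_j(i) = r_{j-1}(i) + r_j(i-j). Rows j = 2..17: ≤2: 1 1 2 2 3 3 4 4 5 5 6 6 7 7 8 8 9 9 10; ≤3: 1 1 2 3 4 5 7 8 10 12 14 16 19 21 24 27 30 33 37; ≤4: 1 1 2 3 5 6 9 11 15 18 23 27 34 39 47 54 64 72 84; ≤5: 1 1 2 3 5 7 10 13 18 23 30 37 47 57 70 84 101 119 141; ≤6: 1 1 2 3 5 7 11 14 20 26 35 44 58 71 90 110 136 163 199; ≤7: 1 1 2 3 5 7 11 15 21 28 38 49 65 82 105 131 164 201 248; ≤8: 1 1 2 3 5 7 11 15 22 29 40 52 70 89 116 146 186 230 288; ≤9: 1 1 2 3 5 7 11 15 22 30 41 54 73 94 123 157 201 252 318; ≤10: 1 1 2 3 5 7 11 15 22 30 42 55 75 97 128 164 212 267 340; ≤11: 1 1 2 3 5 7 11 15 22 30 42 56 76 99 131 169 219 278 355; ≤12: 1 1 2 3 5 7 11 15 22 30 42 56 77 100 133 172 224 285 366; ≤13: 1 1 2 3 5 7 11 15 22 30 42 56 77 101 134 174 227 290 373; ≤14: 1 1 2 3 5 7 11 15 22 30 42 56 77 101 135 175 229 293 378; ≤15: 1 1 2 3 5 7 11 15 22 30 42 56 77 101 135 176 230 295 381; ≤16: 1 1 2 3 5 7 11 15 22 30 42 56 77 101 135 176 231 296 383; ≤17: 1 1 2 3 5 7 11 15 22 30 42 56 77 101 135 176 231 297 384. r_17(18) = 384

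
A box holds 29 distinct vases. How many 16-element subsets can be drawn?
C(29,16) = 29!/(16!×13!) = 67863915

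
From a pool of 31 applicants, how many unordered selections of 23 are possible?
C(31,23) = 31!/(23!×8!) = 7888725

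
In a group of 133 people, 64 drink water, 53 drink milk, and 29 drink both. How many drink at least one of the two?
|A∪B| = |A| + |B| - |A∩B| = 64 + 53 - 29 = 88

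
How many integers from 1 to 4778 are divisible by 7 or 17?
⌊4778/7⌋ + ⌊4778/17⌋ - ⌊4778/119⌋ = 682 + 281 - 40 = 923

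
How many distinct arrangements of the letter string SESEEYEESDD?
11! / (5! × 3! × 1! × 2!) = 27720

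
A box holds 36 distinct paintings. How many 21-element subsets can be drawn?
C(36,21) = 36!/(21!×15!) = 5567902560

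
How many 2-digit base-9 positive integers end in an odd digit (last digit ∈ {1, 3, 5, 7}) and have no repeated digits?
Last∈{1,3,5,7}. Last=0: 0. Last nonzero: 4×7×P(7,0) = 28. Total = 28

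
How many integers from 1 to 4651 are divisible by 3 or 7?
⌊4651/3⌋ + ⌊4651/7⌋ - ⌊4651/21⌋ = 1550 + 664 - 221 = 1993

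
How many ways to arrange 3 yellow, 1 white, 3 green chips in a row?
7! / (3! × 1! × 3!) = 140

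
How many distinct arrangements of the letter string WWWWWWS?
7! / (6! × 1!) = 7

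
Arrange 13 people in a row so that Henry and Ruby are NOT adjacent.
Total - adjacent = 13! - (13-1)!×2 = 6227020800 - 958003200 = 5269017600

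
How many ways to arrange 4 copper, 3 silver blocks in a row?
7! / (4! × 3!) = 35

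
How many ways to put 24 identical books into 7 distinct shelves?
C(24+7-1, 7-1) = C(30, 6) = 593775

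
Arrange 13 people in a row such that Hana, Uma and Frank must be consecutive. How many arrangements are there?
Treat the 3 as one block: (13-3+1)! × 3! = 39916800 × 6 = 239500800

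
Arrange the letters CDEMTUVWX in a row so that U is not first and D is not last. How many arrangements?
By inclusion-exclusion: 9! - 2×(9-1)! + (9-2)! = 362880 - 80640 + 5040 = 287280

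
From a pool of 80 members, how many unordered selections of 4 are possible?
C(80,4) = 80!/(4!×76!) = 1581580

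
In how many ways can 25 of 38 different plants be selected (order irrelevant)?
C(38,25) = 38!/(25!×13!) = 5414950296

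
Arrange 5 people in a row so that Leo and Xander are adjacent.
Treat as block: (5-1)! × 2! = 24 × 2 = 48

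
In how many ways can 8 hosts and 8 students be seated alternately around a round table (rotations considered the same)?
Fix one of the hosts: (8-1)! ways for the remaining hosts, × 8! ways for the students = 5040 × 40320 = 203212800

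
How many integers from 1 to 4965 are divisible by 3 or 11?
⌊4965/3⌋ + ⌊4965/11⌋ - ⌊4965/33⌋ = 1655 + 451 - 150 = 1956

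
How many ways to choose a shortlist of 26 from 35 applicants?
C(35,26) = 35!/(26!×9!) = 70607460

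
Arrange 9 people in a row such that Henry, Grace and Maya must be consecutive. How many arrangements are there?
Treat the 3 as one block: (9-3+1)! × 3! = 5040 × 6 = 30240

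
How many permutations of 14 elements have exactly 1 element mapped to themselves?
Choose the 1 fixed point C(14,1) = 14, derange the rest: !13 = Σ_{j=0}^{13} (-1)^j·13!/j! = 6227020800 - 6227020800 + 3113510400 - 1037836800 + 259459200 - 51891840 + 8648640 - 1235520 + 154440 - 17160 + 1716 - 156 + 13 - 1 = 2290792932. Product = 14 × 2290792932 = 32071101048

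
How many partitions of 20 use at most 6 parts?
By conjugation, equals partitions of 20 into parts ≤ 6. Let r_j(i) = number of partitions of i into parts ≤ j, for i = 0..20. r_1(i) = 1 for all i; r_j(i) = r_{j-1}(i) + r_j(i-j). Rows j = 2..6: ≤2: 1 1 2 2 3 3 4 4 5 5 6 6 7 7 8 8 9 9 10 10 11; ≤3: 1 1 2 3 4 5 7 8 10 12 14 16 19 21 24 27 30 33 37 40 44; ≤4: 1 1 2 3 5 6 9 11 15 18 23 27 34 39 47 54 64 72 84 94 108; ≤5: 1 1 2 3 5 7 10 13 18 23 30 37 47 57 70 84 101 119 141 164 192; ≤6: 1 1 2 3 5 7 11 14 20 26 35 44 58 71 90 110 136 163 199 235 282. r_6(20) = 282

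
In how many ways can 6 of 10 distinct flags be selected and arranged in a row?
P(10,6) = 10!/(10-6)! = 151200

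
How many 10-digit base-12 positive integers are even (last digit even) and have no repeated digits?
Last∈{0,2,4,6,8,10}. Last=0: 19958400. Last nonzero: 5×10×P(10,8) = 90720000. Total = 110678400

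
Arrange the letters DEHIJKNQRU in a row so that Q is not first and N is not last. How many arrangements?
By inclusion-exclusion: 10! - 2×(10-1)! + (10-2)! = 3628800 - 725760 + 40320 = 2943360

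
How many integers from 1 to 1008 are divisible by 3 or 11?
⌊1008/3⌋ + ⌊1008/11⌋ - ⌊1008/33⌋ = 336 + 91 - 30 = 397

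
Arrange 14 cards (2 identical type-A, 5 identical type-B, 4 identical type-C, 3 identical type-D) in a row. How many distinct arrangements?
14! / (2! × 5! × 4! × 3!) = 2522520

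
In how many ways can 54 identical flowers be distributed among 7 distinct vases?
C(54+7-1, 7-1) = C(60, 6) = 50063860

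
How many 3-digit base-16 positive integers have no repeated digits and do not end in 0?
Last digit: 15 nonzero choices. First digit: 14 (nonzero, ≠last). Middle 1: P(14,1) = 14. Total = 2940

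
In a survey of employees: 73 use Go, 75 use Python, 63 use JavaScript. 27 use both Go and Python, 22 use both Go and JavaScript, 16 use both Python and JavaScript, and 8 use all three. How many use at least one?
|A∪B∪C| = 73+75+63-27-22-16+8 = 154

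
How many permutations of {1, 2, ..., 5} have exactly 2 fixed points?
Choose the 2 fixed points C(5,2) = 10, derange the rest: !3 = Σ_{j=0}^{3} (-1)^j·3!/j! = 6 - 6 + 3 - 1 = 2. Product = 10 × 2 = 20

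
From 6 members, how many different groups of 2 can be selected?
C(6,2) = 6!/(2!×4!) = 15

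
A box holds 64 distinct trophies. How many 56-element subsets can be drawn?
C(64,56) = 64!/(56!×8!) = 4426165368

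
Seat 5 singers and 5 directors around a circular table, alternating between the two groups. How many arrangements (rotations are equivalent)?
Fix one of the singers: (5-1)! ways for the remaining singers, × 5! ways for the directors = 24 × 120 = 2880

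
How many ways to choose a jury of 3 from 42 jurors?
C(42,3) = 42!/(3!×39!) = 11480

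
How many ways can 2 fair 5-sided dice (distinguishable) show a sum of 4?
Coefficient of x^4 in (x + x² + ... + x^5)^2. By inclusion-exclusion on dice exceeding 5: Σ_j (-1)^j C(2,j)·C(4-1-5j, 1) = C(2,0)·C(3,1) = 1·3 = 3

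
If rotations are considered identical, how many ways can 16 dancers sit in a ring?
Circular: fix one position, arrange the rest. (16-1)! = 1307674368000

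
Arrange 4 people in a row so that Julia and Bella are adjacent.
Treat as block: (4-1)! × 2! = 6 × 2 = 12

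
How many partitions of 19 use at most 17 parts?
By conjugation, equals partitions of 19 into parts ≤ 17. Let r_j(i) = number of partitions of i into parts ≤ j, for i = 0..19. r_1(i) = 1 for all i; r_j(i) = r_{j-1}(i) + r_j(i-j). Rows j = 2..17: ≤2: 1 1 2 2 3 3 4 4 5 5 6 6 7 7 8 8 9 9 10 10; ≤3: 1 1 2 3 4 5 7 8 10 12 14 16 19 21 24 27 30 33 37 40; ≤4: 1 1 2 3 5 6 9 11 15 18 23 27 34 39 47 54 64 72 84 94; ≤5: 1 1 2 3 5 7 10 13 18 23 30 37 47 57 70 84 101 119 141 164; ≤6: 1 1 2 3 5 7 11 14 20 26 35 44 58 71 90 110 136 163 199 235; ≤7: 1 1 2 3 5 7 11 15 21 28 38 49 65 82 105 131 164 201 248 300; ≤8: 1 1 2 3 5 7 11 15 22 29 40 52 70 89 116 146 186 230 288 352; ≤9: 1 1 2 3 5 7 11 15 22 30 41 54 73 94 123 157 201 252 318 393; ≤10: 1 1 2 3 5 7 11 15 22 30 42 55 75 97 128 164 212 267 340 423; ≤11: 1 1 2 3 5 7 11 15 22 30 42 56 76 99 131 169 219 278 355 445; ≤12: 1 1 2 3 5 7 11 15 22 30 42 56 77 100 133 172 224 285 366 460; ≤13: 1 1 2 3 5 7 11 15 22 30 42 56 77 101 134 174 227 290 373 471; ≤14: 1 1 2 3 5 7 11 15 22 30 42 56 77 101 135 175 229 293 378 478; ≤15: 1 1 2 3 5 7 11 15 22 30 42 56 77 101 135 176 230 295 381 483; ≤16: 1 1 2 3 5 7 11 15 22 30 42 56 77 101 135 176 231 296 383 486; ≤17: 1 1 2 3 5 7 11 15 22 30 42 56 77 101 135 176 231 297 384 488. r_17(19) = 488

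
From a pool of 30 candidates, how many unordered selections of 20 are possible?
C(30,20) = 30!/(20!×10!) = 30045015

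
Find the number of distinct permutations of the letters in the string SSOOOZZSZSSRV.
13! / (3! × 1! × 1! × 3! × 5!) = 1441440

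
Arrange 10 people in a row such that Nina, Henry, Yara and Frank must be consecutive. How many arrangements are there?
Treat the 4 as one block: (10-4+1)! × 4! = 5040 × 24 = 120960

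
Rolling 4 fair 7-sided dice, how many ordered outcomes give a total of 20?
Coefficient of x^20 in (x + x² + ... + x^7)^4. By inclusion-exclusion on dice exceeding 7: Σ_j (-1)^j C(4,j)·C(20-1-7j, 3) = C(4,0)·C(19,3) - C(4,1)·C(12,3) + C(4,2)·C(5,3) = 1·969 - 4·220 + 6·10 = 149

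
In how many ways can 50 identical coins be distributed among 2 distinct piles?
C(50+2-1, 2-1) = C(51, 1) = 51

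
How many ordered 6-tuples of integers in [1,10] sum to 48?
Coefficient of x^48 in (x + x² + ... + x^10)^6. By inclusion-exclusion on dice exceeding 10: Σ_j (-1)^j C(6,j)·C(48-1-10j, 5) = C(6,0)·C(47,5) - C(6,1)·C(37,5) + C(6,2)·C(27,5) - C(6,3)·C(17,5) + C(6,4)·C(7,5) = 1·1533939 - 6·435897 + 15·80730 - 20·6188 + 15·21 = 6062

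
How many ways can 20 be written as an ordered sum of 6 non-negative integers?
C(20+6-1, 6-1) = C(25, 5) = 53130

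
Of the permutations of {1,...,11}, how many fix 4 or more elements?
Exactly j fixed points: C(11,j)·!(11-j); sum over j ≥ 4 (derangement numbers via !m = (m-1)·(!(m-1) + !(m-2)): !0..!7 = 1, 0, 1, 2, 9, 44, 265, 1854). Σ_{j=4}^{11} C(11,j)·!(11-j) = C(11,4)·!7 + C(11,5)·!6 + C(11,6)·!5 + C(11,7)·!4 + C(11,8)·!3 + C(11,9)·!2 + C(11,10)·!1 + C(11,11)·!0 = 330·1854 + 462·265 + 462·44 + 330·9 + 165·2 + 55·1 + 11·0 + 1·1 = 757934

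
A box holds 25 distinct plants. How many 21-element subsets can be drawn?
C(25,21) = 25!/(21!×4!) = 12650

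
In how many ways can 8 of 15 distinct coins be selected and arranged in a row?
P(15,8) = 15!/(15-8)! = 259459200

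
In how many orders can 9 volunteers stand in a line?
9! = 362880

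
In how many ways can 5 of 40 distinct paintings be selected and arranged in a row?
P(40,5) = 40!/(40-5)! = 78960960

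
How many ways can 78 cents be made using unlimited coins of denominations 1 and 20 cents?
Coefficient of x^78 in 1/(1-x^1) · 1/(1-x^20). Use j coins of 20 for j = 0..⌊78/20⌋ = 3, the rest in 1s: 3 + 1 = 4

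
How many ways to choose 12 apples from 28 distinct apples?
C(28,12) = 28!/(12!×16!) = 30421755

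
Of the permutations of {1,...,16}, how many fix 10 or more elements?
Exactly j fixed points: C(16,j)·!(16-j); sum over j ≥ 10 (derangement numbers via !m = (m-1)·(!(m-1) + !(m-2)): !0..!6 = 1, 0, 1, 2, 9, 44, 265). Σ_{j=10}^{16} C(16,j)·!(16-j) = C(16,10)·!6 + C(16,11)·!5 + C(16,12)·!4 + C(16,13)·!3 + C(16,14)·!2 + C(16,15)·!1 + C(16,16)·!0 = 8008·265 + 4368·44 + 1820·9 + 560·2 + 120·1 + 16·0 + 1·1 = 2331933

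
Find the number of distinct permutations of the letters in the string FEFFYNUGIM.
10! / (1! × 1! × 1! × 1! × 1! × 1! × 1! × 3!) = 604800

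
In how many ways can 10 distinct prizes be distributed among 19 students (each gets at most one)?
P(19,10) = 19!/(19-10)! = 335221286400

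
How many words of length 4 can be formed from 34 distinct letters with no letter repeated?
P(34,4) = 34!/(34-4)! = 1113024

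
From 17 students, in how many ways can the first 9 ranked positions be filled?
P(17,9) = 17!/(17-9)! = 8821612800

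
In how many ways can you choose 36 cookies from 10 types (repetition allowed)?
C(36+10-1, 10-1) = C(45, 9) = 886163135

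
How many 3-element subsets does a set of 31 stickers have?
C(31,3) = 31!/(3!×28!) = 4495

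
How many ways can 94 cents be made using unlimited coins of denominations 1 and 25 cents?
Coefficient of x^94 in 1/(1-x^1) · 1/(1-x^25). Use j coins of 25 for j = 0..⌊94/25⌋ = 3, the rest in 1s: 3 + 1 = 4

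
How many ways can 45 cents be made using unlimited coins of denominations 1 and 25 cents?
Coefficient of x^45 in 1/(1-x^1) · 1/(1-x^25). Use j coins of 25 for j = 0..⌊45/25⌋ = 1, the rest in 1s: 1 + 1 = 2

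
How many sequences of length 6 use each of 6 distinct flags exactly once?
6! = 720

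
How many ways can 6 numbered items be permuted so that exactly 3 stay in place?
Choose the 3 fixed points C(6,3) = 20, derange the rest: !3 = Σ_{j=0}^{3} (-1)^j·3!/j! = 6 - 6 + 3 - 1 = 2. Product = 20 × 2 = 40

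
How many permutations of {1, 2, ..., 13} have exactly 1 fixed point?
Choose the 1 fixed point C(13,1) = 13, derange the rest: !12 = Σ_{j=0}^{12} (-1)^j·12!/j! = 479001600 - 479001600 + 239500800 - 79833600 + 19958400 - 3991680 + 665280 - 95040 + 11880 - 1320 + 132 - 12 + 1 = 176214841. Product = 13 × 176214841 = 2290792933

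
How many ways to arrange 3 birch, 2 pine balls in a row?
5! / (3! × 2!) = 10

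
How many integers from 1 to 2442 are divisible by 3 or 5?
⌊2442/3⌋ + ⌊2442/5⌋ - ⌊2442/15⌋ = 814 + 488 - 162 = 1140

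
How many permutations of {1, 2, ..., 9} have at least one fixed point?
Complement of the derangements. !9 = Σ_{j=0}^{9} (-1)^j·9!/j! = 362880 - 362880 + 181440 - 60480 + 15120 - 3024 + 504 - 72 + 9 - 1 = 133496. 9! - !9 = 362880 - 133496 = 229384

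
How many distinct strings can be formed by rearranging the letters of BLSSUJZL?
8! / (1! × 1! × 1! × 2! × 1! × 2!) = 10080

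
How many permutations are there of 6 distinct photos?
6! = 720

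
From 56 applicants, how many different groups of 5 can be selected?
C(56,5) = 56!/(5!×51!) = 3819816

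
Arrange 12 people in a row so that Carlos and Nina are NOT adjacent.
Total - adjacent = 12! - (12-1)!×2 = 479001600 - 79833600 = 399168000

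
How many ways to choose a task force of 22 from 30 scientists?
C(30,22) = 30!/(22!×8!) = 5852925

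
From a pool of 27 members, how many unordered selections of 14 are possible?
C(27,14) = 27!/(14!×13!) = 20058300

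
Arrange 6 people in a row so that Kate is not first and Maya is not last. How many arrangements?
By inclusion-exclusion: 6! - 2×(6-1)! + (6-2)! = 720 - 240 + 24 = 504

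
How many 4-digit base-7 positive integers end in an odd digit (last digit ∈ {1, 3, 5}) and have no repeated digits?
Last∈{1,3,5}. Last=0: 0. Last nonzero: 3×5×P(5,2) = 300. Total = 300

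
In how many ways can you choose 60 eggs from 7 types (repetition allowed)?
C(60+7-1, 7-1) = C(66, 6) = 90858768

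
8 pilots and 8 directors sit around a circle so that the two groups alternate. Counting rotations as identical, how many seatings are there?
Fix one of the pilots: (8-1)! ways for the remaining pilots, × 8! ways for the directors = 5040 × 40320 = 203212800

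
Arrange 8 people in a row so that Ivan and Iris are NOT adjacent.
Total - adjacent = 8! - (8-1)!×2 = 40320 - 10080 = 30240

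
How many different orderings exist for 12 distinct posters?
12! = 479001600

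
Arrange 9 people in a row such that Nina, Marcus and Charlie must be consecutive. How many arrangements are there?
Treat the 3 as one block: (9-3+1)! × 3! = 5040 × 6 = 30240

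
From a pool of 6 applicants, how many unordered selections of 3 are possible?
C(6,3) = 6!/(3!×3!) = 20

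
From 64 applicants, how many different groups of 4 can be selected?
C(64,4) = 64!/(4!×60!) = 635376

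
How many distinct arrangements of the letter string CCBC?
4! / (3! × 1!) = 4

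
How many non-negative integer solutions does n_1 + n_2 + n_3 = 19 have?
C(19+3-1, 3-1) = C(21, 2) = 210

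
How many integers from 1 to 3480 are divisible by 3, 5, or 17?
⌊3480/3⌋+⌊3480/5⌋+⌊3480/17⌋ - ⌊3480/15⌋-⌊3480/51⌋-⌊3480/85⌋ + ⌊3480/255⌋ = 1160+696+204 - 232-68-40 + 13 = 1733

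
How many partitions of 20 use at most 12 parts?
By conjugation, equals partitions of 20 into parts ≤ 12. Let r_j(i) = number of partitions of i into parts ≤ j, for i = 0..20. r_1(i) = 1 for all i; r_j(i) = r_{j-1}(i) + r_j(i-j). Rows j = 2..12: ≤2: 1 1 2 2 3 3 4 4 5 5 6 6 7 7 8 8 9 9 10 10 11; ≤3: 1 1 2 3 4 5 7 8 10 12 14 16 19 21 24 27 30 33 37 40 44; ≤4: 1 1 2 3 5 6 9 11 15 18 23 27 34 39 47 54 64 72 84 94 108; ≤5: 1 1 2 3 5 7 10 13 18 23 30 37 47 57 70 84 101 119 141 164 192; ≤6: 1 1 2 3 5 7 11 14 20 26 35 44 58 71 90 110 136 163 199 235 282; ≤7: 1 1 2 3 5 7 11 15 21 28 38 49 65 82 105 131 164 201 248 300 364; ≤8: 1 1 2 3 5 7 11 15 22 29 40 52 70 89 116 146 186 230 288 352 434; ≤9: 1 1 2 3 5 7 11 15 22 30 41 54 73 94 123 157 201 252 318 393 488; ≤10: 1 1 2 3 5 7 11 15 22 30 42 55 75 97 128 164 212 267 340 423 530; ≤11: 1 1 2 3 5 7 11 15 22 30 42 56 76 99 131 169 219 278 355 445 560; ≤12: 1 1 2 3 5 7 11 15 22 30 42 56 77 100 133 172 224 285 366 460 582. r_12(20) = 582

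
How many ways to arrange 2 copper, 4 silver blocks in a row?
6! / (2! × 4!) = 15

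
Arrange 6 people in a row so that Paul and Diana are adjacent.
Treat as block: (6-1)! × 2! = 120 × 2 = 240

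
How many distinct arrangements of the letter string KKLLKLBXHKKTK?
13! / (1! × 1! × 6! × 1! × 1! × 3!) = 1441440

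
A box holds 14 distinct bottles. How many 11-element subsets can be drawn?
C(14,11) = 14!/(11!×3!) = 364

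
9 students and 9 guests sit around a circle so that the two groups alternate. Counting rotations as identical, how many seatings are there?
Fix one of the students: (9-1)! ways for the remaining students, × 9! ways for the guests = 40320 × 362880 = 14631321600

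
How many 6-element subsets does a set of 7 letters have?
C(7,6) = 7!/(6!×1!) = 7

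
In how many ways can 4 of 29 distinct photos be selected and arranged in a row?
P(29,4) = 29!/(29-4)! = 570024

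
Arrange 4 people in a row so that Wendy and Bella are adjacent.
Treat as block: (4-1)! × 2! = 6 × 2 = 12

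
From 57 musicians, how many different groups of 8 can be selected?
C(57,8) = 57!/(8!×49!) = 1652411475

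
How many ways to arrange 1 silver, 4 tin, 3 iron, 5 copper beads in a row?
13! / (1! × 4! × 3! × 5!) = 360360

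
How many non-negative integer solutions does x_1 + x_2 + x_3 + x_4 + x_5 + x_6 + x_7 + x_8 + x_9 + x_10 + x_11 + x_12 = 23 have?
C(23+12-1, 12-1) = C(34, 11) = 286097760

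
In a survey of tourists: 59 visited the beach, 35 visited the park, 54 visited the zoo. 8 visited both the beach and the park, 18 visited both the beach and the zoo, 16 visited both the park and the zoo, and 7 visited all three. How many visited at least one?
|A∪B∪C| = 59+35+54-8-18-16+7 = 113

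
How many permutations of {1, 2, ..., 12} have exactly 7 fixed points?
Choose the 7 fixed points C(12,7) = 792, derange the rest: !5 = Σ_{j=0}^{5} (-1)^j·5!/j! = 120 - 120 + 60 - 20 + 5 - 1 = 44. Product = 792 × 44 = 34848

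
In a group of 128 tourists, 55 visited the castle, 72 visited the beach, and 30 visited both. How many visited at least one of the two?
|A∪B| = |A| + |B| - |A∩B| = 55 + 72 - 30 = 97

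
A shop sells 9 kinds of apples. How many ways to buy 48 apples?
C(48+9-1, 9-1) = C(56, 8) = 1420494075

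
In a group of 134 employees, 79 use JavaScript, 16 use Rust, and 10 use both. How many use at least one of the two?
|A∪B| = |A| + |B| - |A∩B| = 79 + 16 - 10 = 85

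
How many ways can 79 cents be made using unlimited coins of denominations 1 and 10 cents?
Coefficient of x^79 in 1/(1-x^1) · 1/(1-x^10). Use j coins of 10 for j = 0..⌊79/10⌋ = 7, the rest in 1s: 7 + 1 = 8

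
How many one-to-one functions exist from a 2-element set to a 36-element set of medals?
P(36,2) = 36!/(36-2)! = 1260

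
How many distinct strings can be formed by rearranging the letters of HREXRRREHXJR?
12! / (5! × 2! × 2! × 1! × 2!) = 498960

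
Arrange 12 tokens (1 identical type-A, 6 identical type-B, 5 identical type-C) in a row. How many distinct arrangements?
12! / (1! × 6! × 5!) = 5544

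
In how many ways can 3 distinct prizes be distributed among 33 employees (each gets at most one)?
P(33,3) = 33!/(33-3)! = 32736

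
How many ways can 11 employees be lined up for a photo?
11! = 39916800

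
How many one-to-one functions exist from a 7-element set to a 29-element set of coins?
P(29,7) = 29!/(29-7)! = 7866331200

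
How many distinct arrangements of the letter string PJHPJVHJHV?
10! / (2! × 3! × 3! × 2!) = 25200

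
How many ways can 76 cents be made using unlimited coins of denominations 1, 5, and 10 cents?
Coefficient of x^76 in 1/(1-x^1) · 1/(1-x^5) · 1/(1-x^10). Case on j = number of 10-cent coins (j = 0..7); remainder r = 76 - 10j is made from {1,5} in ⌊r/5⌋+1 ways. r = 76, 66, 56, 46, 36, 26, 16, 6 → 16 + 14 + 12 + 10 + 8 + 6 + 4 + 2 = 72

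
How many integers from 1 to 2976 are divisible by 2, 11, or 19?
⌊2976/2⌋+⌊2976/11⌋+⌊2976/19⌋ - ⌊2976/22⌋-⌊2976/38⌋-⌊2976/209⌋ + ⌊2976/418⌋ = 1488+270+156 - 135-78-14 + 7 = 1694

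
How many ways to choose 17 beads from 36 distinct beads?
C(36,17) = 36!/(17!×19!) = 8597496600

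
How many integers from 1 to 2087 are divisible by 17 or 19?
⌊2087/17⌋ + ⌊2087/19⌋ - ⌊2087/323⌋ = 122 + 109 - 6 = 225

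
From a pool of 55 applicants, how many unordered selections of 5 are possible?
C(55,5) = 55!/(5!×50!) = 3478761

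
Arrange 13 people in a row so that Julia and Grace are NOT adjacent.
Total - adjacent = 13! - (13-1)!×2 = 6227020800 - 958003200 = 5269017600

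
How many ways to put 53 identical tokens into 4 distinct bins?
C(53+4-1, 4-1) = C(56, 3) = 27720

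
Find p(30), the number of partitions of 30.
Pentagonal recurrence p(n) = p(n-1) + p(n-2) - p(n-5) - p(n-7) + p(n-12) + p(n-15) - ... gives p(0..29) = 1, 1, 2, 3, 5, 7, 11, 15, 22, 30, 42, 56, 77, 101, 135, 176, 231, 297, 385, 490, 627, 792, 1002, 1255, 1575, 1958, 2436, 3010, 3718, 4565. p(30) = p(29) + p(28) - p(25) - p(23) + p(18) + p(15) - p(8) - p(4) = 4565 + 3718 - 1958 - 1255 + 385 + 176 - 22 - 5 = 5604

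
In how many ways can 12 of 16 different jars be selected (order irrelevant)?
C(16,12) = 16!/(12!×4!) = 1820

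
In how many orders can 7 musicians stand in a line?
7! = 5040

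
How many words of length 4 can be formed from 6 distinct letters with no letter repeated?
P(6,4) = 6!/(6-4)! = 360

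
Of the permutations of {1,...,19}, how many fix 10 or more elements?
Exactly j fixed points: C(19,j)·!(19-j); sum over j ≥ 10 (derangement numbers via !m = (m-1)·(!(m-1) + !(m-2)): !0..!9 = 1, 0, 1, 2, 9, 44, 265, 1854, 14833, 133496). Σ_{j=10}^{19} C(19,j)·!(19-j) = C(19,10)·!9 + C(19,11)·!8 + C(19,12)·!7 + C(19,13)·!6 + C(19,14)·!5 + C(19,15)·!4 + C(19,16)·!3 + C(19,17)·!2 + C(19,18)·!1 + C(19,19)·!0 = 92378·133496 + 75582·14833 + 50388·1854 + 27132·265 + 11628·44 + 3876·9 + 969·2 + 171·1 + 19·0 + 1·1 = 13554359252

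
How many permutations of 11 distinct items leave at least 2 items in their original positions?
Exactly j fixed points: C(11,j)·!(11-j); sum over j ≥ 2 (derangement numbers via !m = (m-1)·(!(m-1) + !(m-2)): !0..!9 = 1, 0, 1, 2, 9, 44, 265, 1854, 14833, 133496). Σ_{j=2}^{11} C(11,j)·!(11-j) = C(11,2)·!9 + C(11,3)·!8 + C(11,4)·!7 + C(11,5)·!6 + C(11,6)·!5 + C(11,7)·!4 + C(11,8)·!3 + C(11,9)·!2 + C(11,10)·!1 + C(11,11)·!0 = 55·133496 + 165·14833 + 330·1854 + 462·265 + 462·44 + 330·9 + 165·2 + 55·1 + 11·0 + 1·1 = 10547659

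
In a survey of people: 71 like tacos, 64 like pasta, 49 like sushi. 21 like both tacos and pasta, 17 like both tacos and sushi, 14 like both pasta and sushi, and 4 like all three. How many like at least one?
|A∪B∪C| = 71+64+49-21-17-14+4 = 136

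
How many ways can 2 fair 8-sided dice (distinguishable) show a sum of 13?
Coefficient of x^13 in (x + x² + ... + x^8)^2. By inclusion-exclusion on dice exceeding 8: Σ_j (-1)^j C(2,j)·C(13-1-8j, 1) = C(2,0)·C(12,1) - C(2,1)·C(4,1) = 1·12 - 2·4 = 4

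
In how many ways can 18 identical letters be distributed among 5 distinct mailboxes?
C(18+5-1, 5-1) = C(22, 4) = 7315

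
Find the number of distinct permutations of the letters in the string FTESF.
5! / (2! × 1! × 1! × 1!) = 60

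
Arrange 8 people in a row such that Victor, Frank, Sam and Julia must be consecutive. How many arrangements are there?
Treat the 4 as one block: (8-4+1)! × 4! = 120 × 24 = 2880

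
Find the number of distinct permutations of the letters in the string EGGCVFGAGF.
10! / (4! × 1! × 1! × 2! × 1! × 1!) = 75600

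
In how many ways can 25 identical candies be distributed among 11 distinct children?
C(25+11-1, 11-1) = C(35, 10) = 183579396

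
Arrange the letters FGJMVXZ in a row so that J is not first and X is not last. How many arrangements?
By inclusion-exclusion: 7! - 2×(7-1)! + (7-2)! = 5040 - 1440 + 120 = 3720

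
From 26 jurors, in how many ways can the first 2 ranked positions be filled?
P(26,2) = 26!/(26-2)! = 650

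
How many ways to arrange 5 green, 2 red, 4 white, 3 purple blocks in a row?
14! / (5! × 2! × 4! × 3!) = 2522520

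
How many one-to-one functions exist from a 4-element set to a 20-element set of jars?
P(20,4) = 20!/(20-4)! = 116280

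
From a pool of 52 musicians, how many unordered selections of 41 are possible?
C(52,41) = 52!/(41!×11!) = 60403728840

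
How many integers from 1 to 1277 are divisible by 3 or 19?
⌊1277/3⌋ + ⌊1277/19⌋ - ⌊1277/57⌋ = 425 + 67 - 22 = 470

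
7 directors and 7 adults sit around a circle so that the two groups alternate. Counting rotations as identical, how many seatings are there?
Fix one of the directors: (7-1)! ways for the remaining directors, × 7! ways for the adults = 720 × 5040 = 3628800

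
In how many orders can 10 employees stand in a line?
10! = 3628800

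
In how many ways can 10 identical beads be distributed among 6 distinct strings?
C(10+6-1, 6-1) = C(15, 5) = 3003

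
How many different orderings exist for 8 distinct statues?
8! = 40320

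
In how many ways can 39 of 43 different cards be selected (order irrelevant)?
C(43,39) = 43!/(39!×4!) = 123410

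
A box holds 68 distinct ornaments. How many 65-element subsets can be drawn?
C(68,65) = 68!/(65!×3!) = 50116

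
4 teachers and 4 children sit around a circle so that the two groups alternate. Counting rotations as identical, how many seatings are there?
Fix one of the teachers: (4-1)! ways for the remaining teachers, × 4! ways for the children = 6 × 24 = 144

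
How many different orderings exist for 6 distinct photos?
6! = 720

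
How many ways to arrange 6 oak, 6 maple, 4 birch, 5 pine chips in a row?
21! / (6! × 6! × 4! × 5!) = 34220506320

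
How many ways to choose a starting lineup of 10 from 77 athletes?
C(77,10) = 77!/(10!×67!) = 1096993404430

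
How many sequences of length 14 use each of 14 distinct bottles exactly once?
14! = 87178291200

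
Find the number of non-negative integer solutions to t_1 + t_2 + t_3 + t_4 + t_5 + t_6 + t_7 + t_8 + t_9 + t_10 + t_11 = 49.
C(49+11-1, 11-1) = C(59, 10) = 62828356305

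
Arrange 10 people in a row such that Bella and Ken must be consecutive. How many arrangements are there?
Treat the 2 as one block: (10-2+1)! × 2! = 362880 × 2 = 725760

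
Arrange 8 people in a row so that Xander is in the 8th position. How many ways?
Fix one position: (8-1)! = 5040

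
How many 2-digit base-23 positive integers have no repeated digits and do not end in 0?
Last digit: 22 nonzero choices. First digit: 21 (nonzero, ≠last). Middle 0: P(21,0) = 1. Total = 462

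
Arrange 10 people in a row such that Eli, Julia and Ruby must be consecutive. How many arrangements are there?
Treat the 3 as one block: (10-3+1)! × 3! = 40320 × 6 = 241920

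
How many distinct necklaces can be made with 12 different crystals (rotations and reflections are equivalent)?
(12-1)!/2 = 39916800/2 = 19958400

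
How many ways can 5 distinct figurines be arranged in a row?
5! = 120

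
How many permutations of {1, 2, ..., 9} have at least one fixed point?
Complement of the derangements. !9 = Σ_{j=0}^{9} (-1)^j·9!/j! = 362880 - 362880 + 181440 - 60480 + 15120 - 3024 + 504 - 72 + 9 - 1 = 133496. 9! - !9 = 362880 - 133496 = 229384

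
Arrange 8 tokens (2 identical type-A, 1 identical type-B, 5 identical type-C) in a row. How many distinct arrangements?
8! / (2! × 1! × 5!) = 168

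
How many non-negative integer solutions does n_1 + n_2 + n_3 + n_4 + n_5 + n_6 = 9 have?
C(9+6-1, 6-1) = C(14, 5) = 2002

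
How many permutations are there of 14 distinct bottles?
14! = 87178291200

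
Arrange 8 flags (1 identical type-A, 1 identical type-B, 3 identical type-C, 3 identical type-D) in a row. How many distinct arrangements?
8! / (1! × 1! × 3! × 3!) = 1120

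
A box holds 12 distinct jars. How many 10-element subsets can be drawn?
C(12,10) = 12!/(10!×2!) = 66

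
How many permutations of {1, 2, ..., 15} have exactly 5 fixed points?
Choose the 5 fixed points C(15,5) = 3003, derange the rest: !10 = Σ_{j=0}^{10} (-1)^j·10!/j! = 3628800 - 3628800 + 1814400 - 604800 + 151200 - 30240 + 5040 - 720 + 90 - 10 + 1 = 1334961. Product = 3003 × 1334961 = 4008887883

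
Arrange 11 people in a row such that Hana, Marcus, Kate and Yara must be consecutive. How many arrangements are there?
Treat the 4 as one block: (11-4+1)! × 4! = 40320 × 24 = 967680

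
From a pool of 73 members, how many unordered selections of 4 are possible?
C(73,4) = 73!/(4!×69!) = 1088430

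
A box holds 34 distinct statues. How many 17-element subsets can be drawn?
C(34,17) = 34!/(17!×17!) = 2333606220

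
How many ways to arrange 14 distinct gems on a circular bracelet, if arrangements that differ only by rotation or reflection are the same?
(14-1)!/2 = 6227020800/2 = 3113510400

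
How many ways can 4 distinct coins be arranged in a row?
4! = 24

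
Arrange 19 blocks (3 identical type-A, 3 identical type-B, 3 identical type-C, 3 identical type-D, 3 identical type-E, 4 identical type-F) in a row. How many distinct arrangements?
19! / (3! × 3! × 3! × 3! × 3! × 4!) = 651819168000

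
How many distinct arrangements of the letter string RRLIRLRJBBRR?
12! / (2! × 6! × 1! × 2! × 1!) = 166320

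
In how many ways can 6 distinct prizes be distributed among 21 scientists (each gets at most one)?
P(21,6) = 21!/(21-6)! = 39070080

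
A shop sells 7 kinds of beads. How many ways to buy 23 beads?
C(23+7-1, 7-1) = C(29, 6) = 475020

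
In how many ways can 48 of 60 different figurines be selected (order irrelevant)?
C(60,48) = 60!/(48!×12!) = 1399358844975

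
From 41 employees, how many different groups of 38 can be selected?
C(41,38) = 41!/(38!×3!) = 10660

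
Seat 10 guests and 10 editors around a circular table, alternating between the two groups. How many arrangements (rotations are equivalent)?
Fix one of the guests: (10-1)! ways for the remaining guests, × 10! ways for the editors = 362880 × 3628800 = 1316818944000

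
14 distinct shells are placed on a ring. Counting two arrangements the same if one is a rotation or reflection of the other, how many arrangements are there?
(14-1)!/2 = 6227020800/2 = 3113510400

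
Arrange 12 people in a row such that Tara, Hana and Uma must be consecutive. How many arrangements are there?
Treat the 3 as one block: (12-3+1)! × 3! = 3628800 × 6 = 21772800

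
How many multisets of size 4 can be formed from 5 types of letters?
C(4+5-1, 5-1) = C(8, 4) = 70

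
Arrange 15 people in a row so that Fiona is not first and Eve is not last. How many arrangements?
By inclusion-exclusion: 15! - 2×(15-1)! + (15-2)! = 1307674368000 - 174356582400 + 6227020800 = 1139544806400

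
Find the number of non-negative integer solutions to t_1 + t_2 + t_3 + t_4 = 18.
C(18+4-1, 4-1) = C(21, 3) = 1330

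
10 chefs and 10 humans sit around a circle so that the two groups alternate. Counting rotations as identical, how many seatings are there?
Fix one of the chefs: (10-1)! ways for the remaining chefs, × 10! ways for the humans = 362880 × 3628800 = 1316818944000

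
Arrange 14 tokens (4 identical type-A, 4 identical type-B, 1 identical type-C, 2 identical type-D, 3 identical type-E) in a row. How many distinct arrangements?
14! / (4! × 4! × 1! × 2! × 3!) = 12612600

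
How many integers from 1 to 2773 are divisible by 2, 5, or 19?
⌊2773/2⌋+⌊2773/5⌋+⌊2773/19⌋ - ⌊2773/10⌋-⌊2773/38⌋-⌊2773/95⌋ + ⌊2773/190⌋ = 1386+554+145 - 277-72-29 + 14 = 1721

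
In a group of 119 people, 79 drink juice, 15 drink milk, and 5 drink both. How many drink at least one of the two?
|A∪B| = |A| + |B| - |A∩B| = 79 + 15 - 5 = 89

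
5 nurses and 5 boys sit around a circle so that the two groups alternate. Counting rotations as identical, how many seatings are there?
Fix one of the nurses: (5-1)! ways for the remaining nurses, × 5! ways for the boys = 24 × 120 = 2880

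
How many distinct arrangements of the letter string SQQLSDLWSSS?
11! / (5! × 1! × 2! × 2! × 1!) = 83160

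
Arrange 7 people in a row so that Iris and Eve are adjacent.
Treat as block: (7-1)! × 2! = 720 × 2 = 1440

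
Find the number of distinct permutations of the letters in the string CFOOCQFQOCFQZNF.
15! / (3! × 3! × 1! × 4! × 3! × 1!) = 252252000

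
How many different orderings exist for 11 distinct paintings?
11! = 39916800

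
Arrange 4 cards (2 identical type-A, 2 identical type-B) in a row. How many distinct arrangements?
4! / (2! × 2!) = 6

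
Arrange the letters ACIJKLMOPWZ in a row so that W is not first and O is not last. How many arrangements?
By inclusion-exclusion: 11! - 2×(11-1)! + (11-2)! = 39916800 - 7257600 + 362880 = 33022080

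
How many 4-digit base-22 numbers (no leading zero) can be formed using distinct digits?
First digit: 21 choices (nonzero). Then descending: 21 × 21 × 20 × 19 = 167580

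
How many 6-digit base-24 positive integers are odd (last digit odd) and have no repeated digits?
Last∈{1,3,5,7,9,11,13,15,17,19,21,23}. Last=0: 0. Last nonzero: 12×22×P(22,4) = 46347840. Total = 46347840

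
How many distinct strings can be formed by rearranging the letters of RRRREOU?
7! / (1! × 1! × 4! × 1!) = 210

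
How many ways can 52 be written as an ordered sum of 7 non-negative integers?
C(52+7-1, 7-1) = C(58, 6) = 40475358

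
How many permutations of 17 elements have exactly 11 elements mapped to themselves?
Choose the 11 fixed points C(17,11) = 12376, derange the rest: !6 = Σ_{j=0}^{6} (-1)^j·6!/j! = 720 - 720 + 360 - 120 + 30 - 6 + 1 = 265. Product = 12376 × 265 = 3279640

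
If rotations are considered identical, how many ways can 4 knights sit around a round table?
Circular: fix one position, arrange the rest. (4-1)! = 6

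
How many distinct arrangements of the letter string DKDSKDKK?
8! / (4! × 3! × 1!) = 280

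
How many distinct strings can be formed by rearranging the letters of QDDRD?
5! / (3! × 1! × 1!) = 20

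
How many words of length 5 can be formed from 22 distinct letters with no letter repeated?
P(22,5) = 22!/(22-5)! = 3160080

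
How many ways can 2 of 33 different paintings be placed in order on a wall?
P(33,2) = 33!/(33-2)! = 1056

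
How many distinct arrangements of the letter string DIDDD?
5! / (1! × 4!) = 5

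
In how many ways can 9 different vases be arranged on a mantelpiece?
9! = 362880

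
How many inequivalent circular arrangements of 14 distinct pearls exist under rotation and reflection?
(14-1)!/2 = 6227020800/2 = 3113510400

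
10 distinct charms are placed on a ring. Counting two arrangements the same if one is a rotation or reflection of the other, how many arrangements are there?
(10-1)!/2 = 362880/2 = 181440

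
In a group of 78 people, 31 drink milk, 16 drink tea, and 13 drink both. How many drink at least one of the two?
|A∪B| = |A| + |B| - |A∩B| = 31 + 16 - 13 = 34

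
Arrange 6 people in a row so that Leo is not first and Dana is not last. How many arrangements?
By inclusion-exclusion: 6! - 2×(6-1)! + (6-2)! = 720 - 240 + 24 = 504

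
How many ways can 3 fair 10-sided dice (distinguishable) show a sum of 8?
Coefficient of x^8 in (x + x² + ... + x^10)^3. By inclusion-exclusion on dice exceeding 10: Σ_j (-1)^j C(3,j)·C(8-1-10j, 2) = C(3,0)·C(7,2) = 1·21 = 21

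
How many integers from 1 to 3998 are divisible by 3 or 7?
⌊3998/3⌋ + ⌊3998/7⌋ - ⌊3998/21⌋ = 1332 + 571 - 190 = 1713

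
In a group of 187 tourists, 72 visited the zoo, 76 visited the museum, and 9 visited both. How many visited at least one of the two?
|A∪B| = |A| + |B| - |A∩B| = 72 + 76 - 9 = 139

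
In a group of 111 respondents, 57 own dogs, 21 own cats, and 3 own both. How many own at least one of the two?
|A∪B| = |A| + |B| - |A∩B| = 57 + 21 - 3 = 75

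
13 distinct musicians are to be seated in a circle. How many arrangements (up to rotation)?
Circular: fix one position, arrange the rest. (13-1)! = 479001600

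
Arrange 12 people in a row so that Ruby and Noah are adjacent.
Treat as block: (12-1)! × 2! = 39916800 × 2 = 79833600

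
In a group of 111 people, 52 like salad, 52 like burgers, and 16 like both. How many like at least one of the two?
|A∪B| = |A| + |B| - |A∩B| = 52 + 52 - 16 = 88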